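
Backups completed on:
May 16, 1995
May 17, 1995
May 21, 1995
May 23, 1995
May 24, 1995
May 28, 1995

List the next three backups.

Gaps: 1, 4, 2, 1, 4 days — not constant, but cyclic with period 3.
The events fall on every Tuesday, Wednesday and Sunday.
The following Tuesday is May 30, 1995.
Next Wednesday: May 31, 1995.
Next Sunday: June 4, 1995.

May 30, 1995; May 31, 1995; June 4, 1995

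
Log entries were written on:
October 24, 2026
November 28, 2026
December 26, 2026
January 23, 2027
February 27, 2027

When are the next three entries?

These are Saturdays at 28- or 35-day spacing (35, 28, 28, 35).
The pattern: 4th Saturday of the month.
March 2027 — 4th Saturday is March 27, 2027.
4th Saturday of April 2027: April 24, 2027.
May 2027 — 4th Saturday is May 22, 2027.

March 27, 2027; April 24, 2027; May 22, 2027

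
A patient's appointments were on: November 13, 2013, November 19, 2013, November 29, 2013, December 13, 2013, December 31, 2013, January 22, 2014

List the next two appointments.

February 17, 2014; March 19, 2014

Gaps: 6, 10, 14, 18, 22 days — each gap is 4 larger than the previous one.
Next gap: 26 days. January 22, 2014 + 26 days = February 17, 2014.
Next gap: 30 days. February 17, 2014 + 30 days = March 19, 2014.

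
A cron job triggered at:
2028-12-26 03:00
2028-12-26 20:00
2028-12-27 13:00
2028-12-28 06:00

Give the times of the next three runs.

Gaps: 17, 17, 17 hours — each event is 17 hours after the previous one.
2028-12-28 06:00 + 17 h = 2028-12-28 23:00.
2028-12-28 23:00 + 17 h = 2028-12-29 16:00.
2028-12-29 16:00 + 17 h = 2028-12-30 09:00.

2028-12-28 23:00, 2028-12-29 16:00, 2028-12-30 09:00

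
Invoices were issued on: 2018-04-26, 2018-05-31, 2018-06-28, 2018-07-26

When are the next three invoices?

All Thursdays; the gaps (35, 28, 28) vary with month length.
This is the last Thursday of each month.
August 2018 ends with Thursday 2018-08-30.
September 2018 ends with Thursday 2018-09-27.
Last Thursday of October 2018: 2018-10-25.

2018-08-30, 2018-09-27, 2018-10-25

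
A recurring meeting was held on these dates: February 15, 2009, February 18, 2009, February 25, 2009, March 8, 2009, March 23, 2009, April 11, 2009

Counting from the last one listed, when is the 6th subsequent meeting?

Gaps: 3, 7, 11, 15, 19 days — each gap is 4 larger than the previous one.
Next gap: 23 days. April 11, 2009 + 23 days = May 4, 2009.
Next gap: 27 days. May 4, 2009 + 27 days = May 31, 2009.
Next gap: 31 days. May 31, 2009 + 31 days = July 1, 2009.
Next gap: 35 days. July 1, 2009 + 35 days = August 5, 2009.
Next gap: 39 days. August 5, 2009 + 39 days = September 13, 2009.
Next gap: 43 days. September 13, 2009 + 43 days = October 26, 2009.

October 26, 2009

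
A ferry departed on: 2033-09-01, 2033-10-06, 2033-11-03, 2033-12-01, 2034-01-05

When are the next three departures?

These are Thursdays at 28- or 35-day spacing (35, 28, 28, 35).
The pattern: 1st Thursday of the month.
1st Thursday of February 2034: 2034-02-02.
1st Thursday of March 2034: 2034-03-02.
April 2034 — 1st Thursday is 2034-04-06.

2034-02-02, 2034-03-02, 2034-04-06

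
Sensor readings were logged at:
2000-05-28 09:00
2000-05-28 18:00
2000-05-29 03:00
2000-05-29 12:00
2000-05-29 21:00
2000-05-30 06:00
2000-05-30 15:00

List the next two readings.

2000-05-31 00:00, 2000-05-31 09:00

Spacing: 9, 9, 9, 9, 9, 9 h — constant 9 h.
2000-05-30 15:00 + 9 h = 2000-05-31 00:00.
2000-05-31 00:00 + 9 h = 2000-05-31 09:00.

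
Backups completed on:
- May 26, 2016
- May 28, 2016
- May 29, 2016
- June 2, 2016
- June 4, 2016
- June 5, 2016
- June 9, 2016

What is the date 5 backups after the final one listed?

June 19, 2016

Gaps: 2, 1, 4, 2, 1, 4 days — not constant, but cyclic with period 3.
The events fall on every Thursday, Saturday and Sunday.
Next Saturday: June 11, 2016.
The following Sunday is June 12, 2016.
The following Thursday is June 16, 2016.
Next Saturday: June 18, 2016.
The following Sunday is June 19, 2016.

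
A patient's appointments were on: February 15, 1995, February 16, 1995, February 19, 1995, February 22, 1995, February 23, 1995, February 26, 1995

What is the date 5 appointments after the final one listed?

March 9, 1995

Every event lands on a Wednesday or Thursday or Sunday (gaps cycle 1, 3, 3, 1, 3).
So the schedule is: every Wednesday, Thursday and Sunday.
The following Wednesday is March 1, 1995.
The following Thursday is March 2, 1995.
Next Sunday: March 5, 1995.
Next Wednesday: March 8, 1995.
The following Thursday is March 9, 1995.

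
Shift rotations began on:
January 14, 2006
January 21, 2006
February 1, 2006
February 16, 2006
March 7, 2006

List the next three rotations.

Intervals are 7, 11, 15, 19 days — an arithmetic progression with common difference 4.
Next gap: 23 days. March 7, 2006 + 23 days = March 30, 2006.
Next gap: 27 days. March 30, 2006 + 27 days = April 26, 2006.
Next gap: 31 days. April 26, 2006 + 31 days = May 27, 2006.

March 30, 2006; April 26, 2006; May 27, 2006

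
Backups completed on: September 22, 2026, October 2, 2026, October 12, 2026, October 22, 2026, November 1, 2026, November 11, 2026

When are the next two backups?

Gaps between consecutive events: 10, 10, 10, 10, 10 days — a constant 10-day interval.
November 11, 2026 + 10 days = November 21, 2026.
November 21, 2026 + 10 days = December 1, 2026.

November 21, 2026; December 1, 2026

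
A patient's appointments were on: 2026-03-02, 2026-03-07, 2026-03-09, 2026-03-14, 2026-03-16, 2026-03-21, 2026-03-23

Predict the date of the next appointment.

2026-03-28

Every event lands on a Monday or Saturday (gaps cycle 5, 2, 5, 2, 5, 2).
So the schedule is: every Monday and Saturday.
Next Saturday: 2026-03-28.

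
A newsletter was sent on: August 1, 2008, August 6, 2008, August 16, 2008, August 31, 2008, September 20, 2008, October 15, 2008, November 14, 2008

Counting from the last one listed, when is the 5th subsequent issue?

June 27, 2009

Gaps: 5, 10, 15, 20, 25, 30 days — each gap is 5 larger than the previous one.
Next gap: 35 days. November 14, 2008 + 35 days = December 19, 2008.
Next gap: 40 days. December 19, 2008 + 40 days = January 28, 2009.
Next gap: 45 days. January 28, 2009 + 45 days = March 14, 2009.
Next gap: 50 days. March 14, 2009 + 50 days = May 3, 2009.
Next gap: 55 days. May 3, 2009 + 55 days = June 27, 2009.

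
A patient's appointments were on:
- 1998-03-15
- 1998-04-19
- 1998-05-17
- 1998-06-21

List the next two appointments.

1998-07-19, 1998-08-16

Gaps: 35, 28, 35 days — a mix of 28 and 35. Every date is a Sunday.
Each is the 3rd Sunday of its month.
July 1998 — 3rd Sunday is 1998-07-19.
3rd Sunday of August 1998: 1998-08-16.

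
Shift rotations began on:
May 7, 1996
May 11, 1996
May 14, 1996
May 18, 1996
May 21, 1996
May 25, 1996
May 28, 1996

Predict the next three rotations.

June 1, 1996; June 4, 1996; June 8, 1996

Every event lands on a Tuesday or Saturday (gaps cycle 4, 3, 4, 3, 4, 3).
So the schedule is: every Tuesday and Saturday.
The following Saturday is June 1, 1996.
The following Tuesday is June 4, 1996.
The following Saturday is June 8, 1996.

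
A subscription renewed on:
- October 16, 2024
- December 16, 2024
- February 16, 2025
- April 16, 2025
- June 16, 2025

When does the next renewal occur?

August 16, 2025

Each date is the 16th; the gaps (61, 62, 59, 61) track the month lengths.
The rule is the 16th of every 2 months.
Next: August 2025 → August 16, 2025.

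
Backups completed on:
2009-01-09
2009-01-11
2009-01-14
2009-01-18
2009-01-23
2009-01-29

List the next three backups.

Intervals are 2, 3, 4, 5, 6 days — an arithmetic progression with common difference 1.
Next gap: 7 days. 2009-01-29 + 7 days = 2009-02-05.
Next gap: 8 days. 2009-02-05 + 8 days = 2009-02-13.
Next gap: 9 days. 2009-02-13 + 9 days = 2009-02-22.

2009-02-05, 2009-02-13, 2009-02-22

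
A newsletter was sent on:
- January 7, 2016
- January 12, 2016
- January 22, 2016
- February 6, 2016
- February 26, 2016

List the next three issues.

March 22, 2016; April 21, 2016; May 26, 2016

Gaps: 5, 10, 15, 20 days — each gap is 5 larger than the previous one.
Next gap: 25 days. February 26, 2016 + 25 days = March 22, 2016.
Next gap: 30 days. March 22, 2016 + 30 days = April 21, 2016.
Next gap: 35 days. April 21, 2016 + 35 days = May 26, 2016.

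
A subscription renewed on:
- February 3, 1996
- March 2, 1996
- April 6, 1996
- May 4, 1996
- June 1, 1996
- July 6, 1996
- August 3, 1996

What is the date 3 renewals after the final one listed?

Gaps: 28, 35, 28, 28, 35, 28 days — a mix of 28 and 35. Every date is a Saturday.
Each is the 1st Saturday of its month.
September 1996 — 1st Saturday is September 7, 1996.
1st Saturday of October 1996: October 5, 1996.
1st Saturday of November 1996: November 2, 1996.

November 2, 1996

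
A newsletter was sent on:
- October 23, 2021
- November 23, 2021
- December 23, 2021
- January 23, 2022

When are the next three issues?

February 23, 2022; March 23, 2022; April 23, 2022

Gaps: 31, 30, 31 days — not constant. Every event is on the 23rd of the month.
Pattern: the 23rd of each month.
February 2022: February 23, 2022.
Next: March 2022 → March 23, 2022.
April 2022: April 23, 2022.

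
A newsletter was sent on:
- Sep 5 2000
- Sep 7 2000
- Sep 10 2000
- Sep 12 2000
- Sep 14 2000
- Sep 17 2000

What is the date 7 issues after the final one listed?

Every event lands on a Tuesday or Thursday or Sunday (gaps cycle 2, 3, 2, 2, 3).
So the schedule is: every Tuesday, Thursday and Sunday.
Next Tuesday: Sep 19 2000.
The following Thursday is Sep 21 2000.
The following Sunday is Sep 24 2000.
Next Tuesday: Sep 26 2000.
Next Thursday: Sep 28 2000.
The following Sunday is Oct 1 2000.
Next Tuesday: Oct 3 2000.

Oct 3 2000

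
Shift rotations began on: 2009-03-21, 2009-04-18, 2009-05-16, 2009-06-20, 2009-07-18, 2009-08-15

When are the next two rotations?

Gaps: 28, 28, 35, 28, 28 days — a mix of 28 and 35. Every date is a Saturday.
Each is the 3rd Saturday of its month.
3rd Saturday of September 2009: 2009-09-19.
October 2009 — 3rd Saturday is 2009-10-17.

2009-09-19, 2009-10-17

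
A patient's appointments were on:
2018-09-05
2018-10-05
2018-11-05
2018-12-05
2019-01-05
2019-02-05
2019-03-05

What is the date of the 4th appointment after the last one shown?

2019-07-05

Gaps: 30, 31, 30, 31, 31, 28 days — not constant. Every event is on the 5th of the month.
Pattern: the 5th of each month.
Next: April 2019 → 2019-04-05.
Next: May 2019 → 2019-05-05.
Next: June 2019 → 2019-06-05.
Next: July 2019 → 2019-07-05.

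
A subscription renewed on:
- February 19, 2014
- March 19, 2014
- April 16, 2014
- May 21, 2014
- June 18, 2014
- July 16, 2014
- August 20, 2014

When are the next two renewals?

These are Wednesdays at 28- or 35-day spacing (28, 28, 35, 28, 28, 35).
The pattern: 3rd Wednesday of the month.
September 2014 — 3rd Wednesday is September 17, 2014.
3rd Wednesday of October 2014: October 15, 2014.

September 17, 2014; October 15, 2014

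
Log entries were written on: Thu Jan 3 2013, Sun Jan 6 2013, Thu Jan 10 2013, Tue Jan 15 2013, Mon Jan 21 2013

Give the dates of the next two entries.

Mon Jan 28 2013, Tue Feb 5 2013

Intervals are 3, 4, 5, 6 days — an arithmetic progression with common difference 1.
Next gap: 7 days. Mon Jan 21 2013 + 7 days = Mon Jan 28 2013.
Next gap: 8 days. Mon Jan 28 2013 + 8 days = Tue Feb 5 2013.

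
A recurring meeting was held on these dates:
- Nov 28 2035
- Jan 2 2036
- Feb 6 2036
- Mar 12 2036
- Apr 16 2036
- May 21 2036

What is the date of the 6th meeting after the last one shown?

Gaps between consecutive events: 35, 35, 35, 35, 35 days — a constant 35-day interval.
May 21 2036 + 35 days = Jun 25 2036.
Jun 25 2036 + 35 days = Jul 30 2036.
Jul 30 2036 + 35 days = Sep 3 2036.
Sep 3 2036 + 35 days = Oct 8 2036.
Oct 8 2036 + 35 days = Nov 12 2036.
Nov 12 2036 + 35 days = Dec 17 2036.

Dec 17 2036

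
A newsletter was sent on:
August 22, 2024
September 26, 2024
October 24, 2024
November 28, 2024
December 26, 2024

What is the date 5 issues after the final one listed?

May 22, 2025

These are Thursdays at 28- or 35-day spacing (35, 28, 35, 28).
The pattern: 4th Thursday of the month.
January 2025 — 4th Thursday is January 23, 2025.
4th Thursday of February 2025: February 27, 2025.
4th Thursday of March 2025: March 27, 2025.
April 2025 — 4th Thursday is April 24, 2025.
May 2025 — 4th Thursday is May 22, 2025.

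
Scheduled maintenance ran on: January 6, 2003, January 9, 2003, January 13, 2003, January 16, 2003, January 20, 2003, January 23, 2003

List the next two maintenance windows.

January 27, 2003; January 30, 2003

The gap pattern 3, 4, 3, 4, 3 repeats every 2 events.
These are the Mondays and Thursdays of each week.
The following Monday is January 27, 2003.
The following Thursday is January 30, 2003.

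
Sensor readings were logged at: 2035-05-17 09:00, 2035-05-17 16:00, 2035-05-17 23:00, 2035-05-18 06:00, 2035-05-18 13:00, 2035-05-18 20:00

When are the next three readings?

Spacing: 7, 7, 7, 7, 7 h — constant 7 h.
2035-05-18 20:00 + 7 h = 2035-05-19 03:00.
2035-05-19 03:00 + 7 h = 2035-05-19 10:00.
2035-05-19 10:00 + 7 h = 2035-05-19 17:00.

2035-05-19 03:00, 2035-05-19 10:00, 2035-05-19 17:00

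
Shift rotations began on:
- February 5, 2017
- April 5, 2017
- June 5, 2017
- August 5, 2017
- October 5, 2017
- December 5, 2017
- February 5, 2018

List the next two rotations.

The day-of-month is always 5 (59, 61, 61, 61, 61, 62 days between events).
So this recurs on the 5th of every 2 months.
Next: April 2018 → April 5, 2018.
Next: June 2018 → June 5, 2018.

April 5, 2018; June 5, 2018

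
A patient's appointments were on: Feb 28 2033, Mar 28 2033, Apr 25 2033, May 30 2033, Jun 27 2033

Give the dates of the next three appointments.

All Mondays; the gaps (28, 28, 35, 28) vary with month length.
This is the last Monday of each month.
Last Monday of July 2033: Jul 25 2033.
Last Monday of August 2033: Aug 29 2033.
Last Monday of September 2033: Sep 26 2033.

Jul 25 2033, Aug 29 2033, Sep 26 2033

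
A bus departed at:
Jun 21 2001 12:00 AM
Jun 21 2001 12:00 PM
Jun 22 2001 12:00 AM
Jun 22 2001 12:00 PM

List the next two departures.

Spacing: 12, 12, 12 h — constant 12 h.
Jun 22 2001 12:00 PM + 12 h = Jun 23 2001 12:00 AM.
Jun 23 2001 12:00 AM + 12 h = Jun 23 2001 12:00 PM.

Jun 23 2001 12:00 AM, Jun 23 2001 12:00 PM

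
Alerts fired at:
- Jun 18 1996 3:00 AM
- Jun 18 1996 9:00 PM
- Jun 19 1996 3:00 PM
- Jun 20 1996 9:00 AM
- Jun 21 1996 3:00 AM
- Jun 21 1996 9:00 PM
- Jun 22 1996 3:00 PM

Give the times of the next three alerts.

Jun 23 1996 9:00 AM, Jun 24 1996 3:00 AM, Jun 24 1996 9:00 PM

Spacing: 18, 18, 18, 18, 18, 18 h — constant 18 h.
Jun 22 1996 3:00 PM + 18 h = Jun 23 1996 9:00 AM.
Jun 23 1996 9:00 AM + 18 h = Jun 24 1996 3:00 AM.
Jun 24 1996 3:00 AM + 18 h = Jun 24 1996 9:00 PM.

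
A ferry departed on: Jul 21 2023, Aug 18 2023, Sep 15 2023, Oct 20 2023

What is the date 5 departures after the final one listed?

Mar 15 2024

Gaps: 28, 28, 35 days — a mix of 28 and 35. Every date is a Friday.
Each is the 3rd Friday of its month.
3rd Friday of November 2023: Nov 17 2023.
3rd Friday of December 2023: Dec 15 2023.
January 2024 — 3rd Friday is Jan 19 2024.
February 2024 — 3rd Friday is Feb 16 2024.
March 2024 — 3rd Friday is Mar 15 2024.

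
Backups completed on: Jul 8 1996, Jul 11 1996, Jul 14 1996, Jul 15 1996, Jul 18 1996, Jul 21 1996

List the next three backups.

Every event lands on a Monday or Thursday or Sunday (gaps cycle 3, 3, 1, 3, 3).
So the schedule is: every Monday, Thursday and Sunday.
The following Monday is Jul 22 1996.
Next Thursday: Jul 25 1996.
Next Sunday: Jul 28 1996.

Jul 22 1996, Jul 25 1996, Jul 28 1996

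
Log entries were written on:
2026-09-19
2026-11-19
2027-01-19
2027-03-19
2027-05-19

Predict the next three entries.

Each date is the 19th; the gaps (61, 61, 59, 61) track the month lengths.
The rule is the 19th of every 2 months.
July 2027: 2027-07-19.
September 2027: 2027-09-19.
Next: November 2027 → 2027-11-19.

2027-07-19, 2027-09-19, 2027-11-19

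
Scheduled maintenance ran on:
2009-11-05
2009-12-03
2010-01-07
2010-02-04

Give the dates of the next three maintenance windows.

Gaps: 28, 35, 28 days — a mix of 28 and 35. Every date is a Thursday.
Each is the 1st Thursday of its month.
1st Thursday of March 2010: 2010-03-04.
April 2010 — 1st Thursday is 2010-04-01.
1st Thursday of May 2010: 2010-05-06.

2010-03-04, 2010-04-01, 2010-05-06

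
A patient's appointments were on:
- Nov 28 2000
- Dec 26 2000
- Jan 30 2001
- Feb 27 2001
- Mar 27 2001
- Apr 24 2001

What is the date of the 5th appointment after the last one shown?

Every date is a Tuesday; gaps 28, 35, 28, 28, 28 days.
Each is the last Tuesday of its month (at least one falls on the 29th or later, ruling out '4th Tuesday').
Last Tuesday of May 2001: May 29 2001.
June 2001 ends with Tuesday Jun 26 2001.
July 2001 ends with Tuesday Jul 31 2001.
August 2001 ends with Tuesday Aug 28 2001.
September 2001 ends with Tuesday Sep 25 2001.

Sep 25 2001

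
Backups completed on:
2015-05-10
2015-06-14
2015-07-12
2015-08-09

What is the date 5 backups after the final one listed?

2016-01-10

All dates are Sundays, 35, 28, 28 days apart.
Specifically, the 2nd Sunday of each month.
2nd Sunday of September 2015: 2015-09-13.
October 2015 — 2nd Sunday is 2015-10-11.
November 2015 — 2nd Sunday is 2015-11-08.
December 2015 — 2nd Sunday is 2015-12-13.
2nd Sunday of January 2016: 2016-01-10.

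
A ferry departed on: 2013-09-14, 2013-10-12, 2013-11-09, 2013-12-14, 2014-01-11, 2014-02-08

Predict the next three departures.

2014-03-08, 2014-04-12, 2014-05-10

All dates are Saturdays, 28, 28, 35, 28, 28 days apart.
Specifically, the 2nd Saturday of each month.
March 2014 — 2nd Saturday is 2014-03-08.
2nd Saturday of April 2014: 2014-04-12.
2nd Saturday of May 2014: 2014-05-10.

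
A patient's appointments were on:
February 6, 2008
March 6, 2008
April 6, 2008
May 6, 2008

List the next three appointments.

June 6, 2008; July 6, 2008; August 6, 2008

Each date is the 6th; the gaps (29, 31, 30) track the month lengths.
The rule is the 6th of each month.
Next: June 2008 → June 6, 2008.
July 2008: July 6, 2008.
Next: August 2008 → August 6, 2008.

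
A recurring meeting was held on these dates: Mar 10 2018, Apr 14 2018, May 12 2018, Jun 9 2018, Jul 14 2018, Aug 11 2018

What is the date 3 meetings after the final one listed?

Gaps: 35, 28, 28, 35, 28 days — a mix of 28 and 35. Every date is a Saturday.
Each is the 2nd Saturday of its month.
2nd Saturday of September 2018: Sep 8 2018.
October 2018 — 2nd Saturday is Oct 13 2018.
November 2018 — 2nd Saturday is Nov 10 2018.

Nov 10 2018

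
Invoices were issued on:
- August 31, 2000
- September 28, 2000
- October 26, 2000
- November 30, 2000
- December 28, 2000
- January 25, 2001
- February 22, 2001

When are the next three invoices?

March 29, 2001; April 26, 2001; May 31, 2001

All Thursdays; the gaps (28, 28, 35, 28, 28, 28) vary with month length.
This is the last Thursday of each month.
March 2001 ends with Thursday March 29, 2001.
April 2001 ends with Thursday April 26, 2001.
May 2001 ends with Thursday May 31, 2001.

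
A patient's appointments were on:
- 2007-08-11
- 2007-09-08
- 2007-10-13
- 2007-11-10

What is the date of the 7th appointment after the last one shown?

All dates are Saturdays, 28, 35, 28 days apart.
Specifically, the 2nd Saturday of each month.
2nd Saturday of December 2007: 2007-12-08.
January 2008 — 2nd Saturday is 2008-01-12.
February 2008 — 2nd Saturday is 2008-02-09.
March 2008 — 2nd Saturday is 2008-03-08.
April 2008 — 2nd Saturday is 2008-04-12.
May 2008 — 2nd Saturday is 2008-05-10.
2nd Saturday of June 2008: 2008-06-14.

2008-06-14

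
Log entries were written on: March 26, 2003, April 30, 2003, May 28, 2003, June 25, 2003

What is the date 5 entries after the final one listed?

November 26, 2003

All Wednesdays; the gaps (35, 28, 28) vary with month length.
This is the last Wednesday of each month.
Last Wednesday of July 2003: July 30, 2003.
August 2003 ends with Wednesday August 27, 2003.
Last Wednesday of September 2003: September 24, 2003.
Last Wednesday of October 2003: October 29, 2003.
Last Wednesday of November 2003: November 26, 2003.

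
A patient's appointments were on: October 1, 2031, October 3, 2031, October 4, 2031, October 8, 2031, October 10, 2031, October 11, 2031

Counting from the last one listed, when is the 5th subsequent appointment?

October 24, 2031

The gap pattern 2, 1, 4, 2, 1 repeats every 3 events.
These are the Wednesdays, Fridays and Saturdays of each week.
Next Wednesday: October 15, 2031.
The following Friday is October 17, 2031.
Next Saturday: October 18, 2031.
Next Wednesday: October 22, 2031.
The following Friday is October 24, 2031.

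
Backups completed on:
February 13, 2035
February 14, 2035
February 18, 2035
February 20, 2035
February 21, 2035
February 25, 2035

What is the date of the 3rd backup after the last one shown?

Gaps: 1, 4, 2, 1, 4 days — not constant, but cyclic with period 3.
The events fall on every Tuesday, Wednesday and Sunday.
The following Tuesday is February 27, 2035.
The following Wednesday is February 28, 2035.
The following Sunday is March 4, 2035.

March 4, 2035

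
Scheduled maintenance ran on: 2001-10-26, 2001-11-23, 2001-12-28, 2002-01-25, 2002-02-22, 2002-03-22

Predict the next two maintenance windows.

2002-04-26, 2002-05-24

Gaps: 28, 35, 28, 28, 28 days — a mix of 28 and 35. Every date is a Friday.
Each is the 4th Friday of its month.
4th Friday of April 2002: 2002-04-26.
May 2002 — 4th Friday is 2002-05-24.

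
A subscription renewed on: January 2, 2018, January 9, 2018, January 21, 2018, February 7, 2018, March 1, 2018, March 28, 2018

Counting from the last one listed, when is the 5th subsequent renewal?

October 24, 2018

Intervals are 7, 12, 17, 22, 27 days — an arithmetic progression with common difference 5.
Next gap: 32 days. March 28, 2018 + 32 days = April 29, 2018.
Next gap: 37 days. April 29, 2018 + 37 days = June 5, 2018.
Next gap: 42 days. June 5, 2018 + 42 days = July 17, 2018.
Next gap: 47 days. July 17, 2018 + 47 days = September 2, 2018.
Next gap: 52 days. September 2, 2018 + 52 days = October 24, 2018.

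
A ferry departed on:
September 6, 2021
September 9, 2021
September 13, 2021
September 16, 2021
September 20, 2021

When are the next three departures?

Every event lands on a Monday or Thursday (gaps cycle 3, 4, 3, 4).
So the schedule is: every Monday and Thursday.
The following Thursday is September 23, 2021.
Next Monday: September 27, 2021.
Next Thursday: September 30, 2021.

September 23, 2021; September 27, 2021; September 30, 2021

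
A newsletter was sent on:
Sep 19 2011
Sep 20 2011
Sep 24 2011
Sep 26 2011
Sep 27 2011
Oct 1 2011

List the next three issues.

The gap pattern 1, 4, 2, 1, 4 repeats every 3 events.
These are the Mondays, Tuesdays and Saturdays of each week.
The following Monday is Oct 3 2011.
Next Tuesday: Oct 4 2011.
The following Saturday is Oct 8 2011.

Oct 3 2011, Oct 4 2011, Oct 8 2011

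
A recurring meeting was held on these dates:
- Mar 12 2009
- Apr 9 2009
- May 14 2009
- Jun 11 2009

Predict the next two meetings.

Jul 9 2009, Aug 13 2009

These are Thursdays at 28- or 35-day spacing (28, 35, 28).
The pattern: 2nd Thursday of the month.
2nd Thursday of July 2009: Jul 9 2009.
2nd Thursday of August 2009: Aug 13 2009.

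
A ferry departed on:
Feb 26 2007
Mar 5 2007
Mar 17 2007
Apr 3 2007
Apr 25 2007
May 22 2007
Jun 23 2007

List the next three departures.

Gaps: 7, 12, 17, 22, 27, 32 days — each gap is 5 larger than the previous one.
Next gap: 37 days. Jun 23 2007 + 37 days = Jul 30 2007.
Next gap: 42 days. Jul 30 2007 + 42 days = Sep 10 2007.
Next gap: 47 days. Sep 10 2007 + 47 days = Oct 27 2007.

Jul 30 2007, Sep 10 2007, Oct 27 2007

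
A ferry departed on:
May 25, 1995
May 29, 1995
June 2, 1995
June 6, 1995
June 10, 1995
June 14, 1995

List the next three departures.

June 18, 1995; June 22, 1995; June 26, 1995

Gaps between consecutive events: 4, 4, 4, 4, 4 days — a constant 4-day interval.
June 14, 1995 + 4 days = June 18, 1995.
June 18, 1995 + 4 days = June 22, 1995.
June 22, 1995 + 4 days = June 26, 1995.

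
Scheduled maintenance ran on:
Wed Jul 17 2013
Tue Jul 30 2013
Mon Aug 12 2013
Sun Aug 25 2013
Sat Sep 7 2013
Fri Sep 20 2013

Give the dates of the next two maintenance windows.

Thu Oct 3 2013, Wed Oct 16 2013

Gaps between consecutive events: 13, 13, 13, 13, 13 days — a constant 13-day interval.
Fri Sep 20 2013 + 13 days = Thu Oct 3 2013.
Thu Oct 3 2013 + 13 days = Wed Oct 16 2013.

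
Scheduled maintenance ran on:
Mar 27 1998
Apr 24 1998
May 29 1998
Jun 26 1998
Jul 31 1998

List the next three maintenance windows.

These are Fridays with 28, 35, 28, 35-day gaps.
Each is the final Friday of its month — May 29 1998 is past the 28th, so '4th Friday' doesn't fit.
August 1998 ends with Friday Aug 28 1998.
Last Friday of September 1998: Sep 25 1998.
October 1998 ends with Friday Oct 30 1998.

Aug 28 1998, Sep 25 1998, Oct 30 1998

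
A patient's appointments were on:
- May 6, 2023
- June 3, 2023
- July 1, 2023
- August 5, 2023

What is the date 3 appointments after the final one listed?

These are Saturdays at 28- or 35-day spacing (28, 28, 35).
The pattern: 1st Saturday of the month.
1st Saturday of September 2023: September 2, 2023.
1st Saturday of October 2023: October 7, 2023.
1st Saturday of November 2023: November 4, 2023.

November 4, 2023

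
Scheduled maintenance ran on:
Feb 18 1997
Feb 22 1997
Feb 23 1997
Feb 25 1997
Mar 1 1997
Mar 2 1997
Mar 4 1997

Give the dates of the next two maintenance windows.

Mar 8 1997, Mar 9 1997

Gaps: 4, 1, 2, 4, 1, 2 days — not constant, but cyclic with period 3.
The events fall on every Tuesday, Saturday and Sunday.
The following Saturday is Mar 8 1997.
The following Sunday is Mar 9 1997.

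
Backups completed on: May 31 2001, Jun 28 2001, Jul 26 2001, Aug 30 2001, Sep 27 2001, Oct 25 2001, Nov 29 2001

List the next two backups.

These are Thursdays with 28, 28, 35, 28, 28, 35-day gaps.
Each is the final Thursday of its month — May 31 2001 is past the 28th, so '4th Thursday' doesn't fit.
December 2001 ends with Thursday Dec 27 2001.
Last Thursday of January 2002: Jan 31 2002.

Dec 27 2001, Jan 31 2002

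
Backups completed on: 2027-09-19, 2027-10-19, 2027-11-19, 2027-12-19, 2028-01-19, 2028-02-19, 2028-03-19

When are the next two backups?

2028-04-19, 2028-05-19

Gaps: 30, 31, 30, 31, 31, 29 days — not constant. Every event is on the 19th of the month.
Pattern: the 19th of each month.
April 2028: 2028-04-19.
May 2028: 2028-05-19.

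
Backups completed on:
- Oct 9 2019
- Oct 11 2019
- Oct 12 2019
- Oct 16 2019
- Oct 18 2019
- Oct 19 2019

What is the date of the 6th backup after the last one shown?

The gap pattern 2, 1, 4, 2, 1 repeats every 3 events.
These are the Wednesdays, Fridays and Saturdays of each week.
The following Wednesday is Oct 23 2019.
The following Friday is Oct 25 2019.
Next Saturday: Oct 26 2019.
Next Wednesday: Oct 30 2019.
Next Friday: Nov 1 2019.
The following Saturday is Nov 2 2019.

Nov 2 2019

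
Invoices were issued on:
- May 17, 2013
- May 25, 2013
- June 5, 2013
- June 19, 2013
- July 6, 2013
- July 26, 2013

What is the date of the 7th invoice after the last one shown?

Intervals are 8, 11, 14, 17, 20 days — an arithmetic progression with common difference 3.
Next gap: 23 days. July 26, 2013 + 23 days = August 18, 2013.
Next gap: 26 days. August 18, 2013 + 26 days = September 13, 2013.
Next gap: 29 days. September 13, 2013 + 29 days = October 12, 2013.
Next gap: 32 days. October 12, 2013 + 32 days = November 13, 2013.
Next gap: 35 days. November 13, 2013 + 35 days = December 18, 2013.
Next gap: 38 days. December 18, 2013 + 38 days = January 25, 2014.
Next gap: 41 days. January 25, 2014 + 41 days = March 7, 2014.

March 7, 2014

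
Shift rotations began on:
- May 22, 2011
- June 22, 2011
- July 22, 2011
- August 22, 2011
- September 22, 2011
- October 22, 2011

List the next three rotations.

November 22, 2011; December 22, 2011; January 22, 2012

Each date is the 22nd; the gaps (31, 30, 31, 31, 30) track the month lengths.
The rule is the 22nd of each month.
November 2011: November 22, 2011.
December 2011: December 22, 2011.
January 2012: January 22, 2012.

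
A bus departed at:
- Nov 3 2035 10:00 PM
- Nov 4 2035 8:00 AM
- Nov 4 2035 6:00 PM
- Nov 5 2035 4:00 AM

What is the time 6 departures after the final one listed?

Gaps: 10, 10, 10 hours — each event is 10 hours after the previous one.
Nov 5 2035 4:00 AM + 10 h = Nov 5 2035 2:00 PM.
Nov 5 2035 2:00 PM + 10 h = Nov 6 2035 12:00 AM.
Nov 6 2035 12:00 AM + 10 h = Nov 6 2035 10:00 AM.
Nov 6 2035 10:00 AM + 10 h = Nov 6 2035 8:00 PM.
Nov 6 2035 8:00 PM + 10 h = Nov 7 2035 6:00 AM.
Nov 7 2035 6:00 AM + 10 h = Nov 7 2035 4:00 PM.

Nov 7 2035 4:00 PM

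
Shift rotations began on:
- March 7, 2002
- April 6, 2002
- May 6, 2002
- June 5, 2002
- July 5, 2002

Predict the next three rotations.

August 4, 2002; September 3, 2002; October 3, 2002

Every event comes 30 days after the last (30, 30, 30, 30).
July 5, 2002 + 30 days = August 4, 2002.
August 4, 2002 + 30 days = September 3, 2002.
September 3, 2002 + 30 days = October 3, 2002.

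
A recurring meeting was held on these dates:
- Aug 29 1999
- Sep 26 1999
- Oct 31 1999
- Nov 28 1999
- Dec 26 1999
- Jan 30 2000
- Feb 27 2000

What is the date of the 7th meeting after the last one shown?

Sep 24 2000

All Sundays; the gaps (28, 35, 28, 28, 35, 28) vary with month length.
This is the last Sunday of each month.
Last Sunday of March 2000: Mar 26 2000.
April 2000 ends with Sunday Apr 30 2000.
May 2000 ends with Sunday May 28 2000.
June 2000 ends with Sunday Jun 25 2000.
Last Sunday of July 2000: Jul 30 2000.
August 2000 ends with Sunday Aug 27 2000.
September 2000 ends with Sunday Sep 24 2000.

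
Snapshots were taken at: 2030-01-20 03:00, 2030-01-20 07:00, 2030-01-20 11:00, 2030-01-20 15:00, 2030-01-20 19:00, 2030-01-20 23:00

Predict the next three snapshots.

Gaps: 4, 4, 4, 4, 4 hours — each event is 4 hours after the previous one.
2030-01-20 23:00 + 4 h = 2030-01-21 03:00.
2030-01-21 03:00 + 4 h = 2030-01-21 07:00.
2030-01-21 07:00 + 4 h = 2030-01-21 11:00.

2030-01-21 03:00, 2030-01-21 07:00, 2030-01-21 11:00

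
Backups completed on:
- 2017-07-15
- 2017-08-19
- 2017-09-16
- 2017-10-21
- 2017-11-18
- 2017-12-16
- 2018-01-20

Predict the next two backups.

2018-02-17, 2018-03-17

Gaps: 35, 28, 35, 28, 28, 35 days — a mix of 28 and 35. Every date is a Saturday.
Each is the 3rd Saturday of its month.
3rd Saturday of February 2018: 2018-02-17.
March 2018 — 3rd Saturday is 2018-03-17.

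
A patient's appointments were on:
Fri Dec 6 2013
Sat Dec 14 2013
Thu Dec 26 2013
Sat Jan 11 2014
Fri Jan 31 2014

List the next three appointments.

The spacing grows by 4 each time: 8, 12, 16, 20 days.
Next gap: 24 days. Fri Jan 31 2014 + 24 days = Mon Feb 24 2014.
Next gap: 28 days. Mon Feb 24 2014 + 28 days = Mon Mar 24 2014.
Next gap: 32 days. Mon Mar 24 2014 + 32 days = Fri Apr 25 2014.

Mon Feb 24 2014, Mon Mar 24 2014, Fri Apr 25 2014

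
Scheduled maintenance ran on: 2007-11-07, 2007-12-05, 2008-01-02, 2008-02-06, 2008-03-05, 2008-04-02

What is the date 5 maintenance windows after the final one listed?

2008-09-03

Gaps: 28, 28, 35, 28, 28 days — a mix of 28 and 35. Every date is a Wednesday.
Each is the 1st Wednesday of its month.
May 2008 — 1st Wednesday is 2008-05-07.
1st Wednesday of June 2008: 2008-06-04.
July 2008 — 1st Wednesday is 2008-07-02.
1st Wednesday of August 2008: 2008-08-06.
September 2008 — 1st Wednesday is 2008-09-03.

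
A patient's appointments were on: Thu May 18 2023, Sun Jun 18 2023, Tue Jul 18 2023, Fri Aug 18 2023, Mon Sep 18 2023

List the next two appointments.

Wed Oct 18 2023, Sat Nov 18 2023

Gaps: 31, 30, 31, 31 days — not constant. Every event is on the 18th of the month.
Pattern: the 18th of each month.
Next: October 2023 → Wed Oct 18 2023.
November 2023: Sat Nov 18 2023.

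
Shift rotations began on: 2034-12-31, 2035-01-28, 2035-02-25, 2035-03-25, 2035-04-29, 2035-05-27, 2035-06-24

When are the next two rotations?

All Sundays; the gaps (28, 28, 28, 35, 28, 28) vary with month length.
This is the last Sunday of each month.
Last Sunday of July 2035: 2035-07-29.
August 2035 ends with Sunday 2035-08-26.

2035-07-29, 2035-08-26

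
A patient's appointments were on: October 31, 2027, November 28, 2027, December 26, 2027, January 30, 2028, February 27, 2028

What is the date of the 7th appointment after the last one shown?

September 24, 2028

Every date is a Sunday; gaps 28, 28, 35, 28 days.
Each is the last Sunday of its month (at least one falls on the 29th or later, ruling out '4th Sunday').
Last Sunday of March 2028: March 26, 2028.
Last Sunday of April 2028: April 30, 2028.
May 2028 ends with Sunday May 28, 2028.
Last Sunday of June 2028: June 25, 2028.
July 2028 ends with Sunday July 30, 2028.
Last Sunday of August 2028: August 27, 2028.
September 2028 ends with Sunday September 24, 2028.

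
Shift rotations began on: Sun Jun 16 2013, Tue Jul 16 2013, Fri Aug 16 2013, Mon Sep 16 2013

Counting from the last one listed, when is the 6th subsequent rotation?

Sun Mar 16 2014

The day-of-month is always 16 (30, 31, 31 days between events).
So this recurs on the 16th of each month.
October 2013: Wed Oct 16 2013.
November 2013: Sat Nov 16 2013.
Next: December 2013 → Mon Dec 16 2013.
Next: January 2014 → Thu Jan 16 2014.
February 2014: Sun Feb 16 2014.
Next: March 2014 → Sun Mar 16 2014.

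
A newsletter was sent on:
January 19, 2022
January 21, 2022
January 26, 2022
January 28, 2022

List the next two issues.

The gap pattern 2, 5, 2 repeats every 2 events.
These are the Wednesdays and Fridays of each week.
Next Wednesday: February 2, 2022.
The following Friday is February 4, 2022.

February 2, 2022; February 4, 2022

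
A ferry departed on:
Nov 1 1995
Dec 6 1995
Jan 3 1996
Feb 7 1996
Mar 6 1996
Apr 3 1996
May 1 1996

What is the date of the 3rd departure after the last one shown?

All dates are Wednesdays, 35, 28, 35, 28, 28, 28 days apart.
Specifically, the 1st Wednesday of each month.
1st Wednesday of June 1996: Jun 5 1996.
1st Wednesday of July 1996: Jul 3 1996.
1st Wednesday of August 1996: Aug 7 1996.

Aug 7 1996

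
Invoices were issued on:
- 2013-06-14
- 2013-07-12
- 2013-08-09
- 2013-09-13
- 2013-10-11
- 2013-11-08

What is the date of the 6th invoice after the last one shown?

All dates are Fridays, 28, 28, 35, 28, 28 days apart.
Specifically, the 2nd Friday of each month.
December 2013 — 2nd Friday is 2013-12-13.
January 2014 — 2nd Friday is 2014-01-10.
2nd Friday of February 2014: 2014-02-14.
2nd Friday of March 2014: 2014-03-14.
April 2014 — 2nd Friday is 2014-04-11.
May 2014 — 2nd Friday is 2014-05-09.

2014-05-09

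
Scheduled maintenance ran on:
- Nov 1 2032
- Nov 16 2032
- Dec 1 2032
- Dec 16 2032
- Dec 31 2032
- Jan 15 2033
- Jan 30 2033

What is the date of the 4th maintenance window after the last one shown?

Gaps between consecutive events: 15, 15, 15, 15, 15, 15 days — a constant 15-day interval.
Jan 30 2033 + 15 days = Feb 14 2033.
Feb 14 2033 + 15 days = Mar 1 2033.
Mar 1 2033 + 15 days = Mar 16 2033.
Mar 16 2033 + 15 days = Mar 31 2033.

Mar 31 2033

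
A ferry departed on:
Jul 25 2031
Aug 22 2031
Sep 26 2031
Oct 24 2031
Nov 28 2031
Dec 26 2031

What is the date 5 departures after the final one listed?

May 28 2032

These are Fridays at 28- or 35-day spacing (28, 35, 28, 35, 28).
The pattern: 4th Friday of the month.
January 2032 — 4th Friday is Jan 23 2032.
February 2032 — 4th Friday is Feb 27 2032.
4th Friday of March 2032: Mar 26 2032.
4th Friday of April 2032: Apr 23 2032.
4th Friday of May 2032: May 28 2032.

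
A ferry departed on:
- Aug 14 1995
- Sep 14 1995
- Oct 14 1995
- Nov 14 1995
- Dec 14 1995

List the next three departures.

Each date is the 14th; the gaps (31, 30, 31, 30) track the month lengths.
The rule is the 14th of each month.
January 1996: Jan 14 1996.
Next: February 1996 → Feb 14 1996.
Next: March 1996 → Mar 14 1996.

Jan 14 1996, Feb 14 1996, Mar 14 1996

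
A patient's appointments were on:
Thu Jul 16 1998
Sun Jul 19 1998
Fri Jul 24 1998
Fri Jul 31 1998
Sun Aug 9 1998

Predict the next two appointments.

Intervals are 3, 5, 7, 9 days — an arithmetic progression with common difference 2.
Next gap: 11 days. Sun Aug 9 1998 + 11 days = Thu Aug 20 1998.
Next gap: 13 days. Thu Aug 20 1998 + 13 days = Wed Sep 2 1998.

Thu Aug 20 1998, Wed Sep 2 1998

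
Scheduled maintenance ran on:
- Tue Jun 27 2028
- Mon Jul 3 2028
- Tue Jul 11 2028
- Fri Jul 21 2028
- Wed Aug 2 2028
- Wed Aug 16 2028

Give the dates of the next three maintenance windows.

Intervals are 6, 8, 10, 12, 14 days — an arithmetic progression with common difference 2.
Next gap: 16 days. Wed Aug 16 2028 + 16 days = Fri Sep 1 2028.
Next gap: 18 days. Fri Sep 1 2028 + 18 days = Tue Sep 19 2028.
Next gap: 20 days. Tue Sep 19 2028 + 20 days = Mon Oct 9 2028.

Fri Sep 1 2028, Tue Sep 19 2028, Mon Oct 9 2028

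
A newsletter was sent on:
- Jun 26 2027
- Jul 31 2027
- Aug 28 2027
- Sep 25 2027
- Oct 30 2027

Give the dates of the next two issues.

These are Saturdays with 35, 28, 28, 35-day gaps.
Each is the final Saturday of its month — Jul 31 2027 is past the 28th, so '4th Saturday' doesn't fit.
Last Saturday of November 2027: Nov 27 2027.
December 2027 ends with Saturday Dec 25 2027.

Nov 27 2027, Dec 25 2027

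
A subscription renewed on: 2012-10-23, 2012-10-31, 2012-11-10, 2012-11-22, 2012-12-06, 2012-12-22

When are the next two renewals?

2013-01-09, 2013-01-29

Gaps: 8, 10, 12, 14, 16 days — each gap is 2 larger than the previous one.
Next gap: 18 days. 2012-12-22 + 18 days = 2013-01-09.
Next gap: 20 days. 2013-01-09 + 20 days = 2013-01-29.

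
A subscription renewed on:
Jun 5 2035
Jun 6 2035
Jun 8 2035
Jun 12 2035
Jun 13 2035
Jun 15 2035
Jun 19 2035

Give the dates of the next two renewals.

Jun 20 2035, Jun 22 2035

Gaps: 1, 2, 4, 1, 2, 4 days — not constant, but cyclic with period 3.
The events fall on every Tuesday, Wednesday and Friday.
Next Wednesday: Jun 20 2035.
The following Friday is Jun 22 2035.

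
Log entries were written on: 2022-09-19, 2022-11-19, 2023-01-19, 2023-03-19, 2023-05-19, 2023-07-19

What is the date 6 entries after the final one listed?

Each date is the 19th; the gaps (61, 61, 59, 61, 61) track the month lengths.
The rule is the 19th of every 2 months.
September 2023: 2023-09-19.
Next: November 2023 → 2023-11-19.
January 2024: 2024-01-19.
Next: March 2024 → 2024-03-19.
May 2024: 2024-05-19.
Next: July 2024 → 2024-07-19.

2024-07-19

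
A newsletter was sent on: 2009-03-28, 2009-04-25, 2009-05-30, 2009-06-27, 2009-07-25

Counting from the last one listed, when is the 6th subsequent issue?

Every date is a Saturday; gaps 28, 35, 28, 28 days.
Each is the last Saturday of its month (at least one falls on the 29th or later, ruling out '4th Saturday').
August 2009 ends with Saturday 2009-08-29.
Last Saturday of September 2009: 2009-09-26.
October 2009 ends with Saturday 2009-10-31.
November 2009 ends with Saturday 2009-11-28.
Last Saturday of December 2009: 2009-12-26.
Last Saturday of January 2010: 2010-01-30.

2010-01-30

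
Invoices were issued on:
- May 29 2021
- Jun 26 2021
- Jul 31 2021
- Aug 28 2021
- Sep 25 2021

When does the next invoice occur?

Oct 30 2021

Every date is a Saturday; gaps 28, 35, 28, 28 days.
Each is the last Saturday of its month (at least one falls on the 29th or later, ruling out '4th Saturday').
October 2021 ends with Saturday Oct 30 2021.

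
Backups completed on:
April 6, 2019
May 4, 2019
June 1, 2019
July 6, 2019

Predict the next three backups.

Gaps: 28, 28, 35 days — a mix of 28 and 35. Every date is a Saturday.
Each is the 1st Saturday of its month.
August 2019 — 1st Saturday is August 3, 2019.
1st Saturday of September 2019: September 7, 2019.
1st Saturday of October 2019: October 5, 2019.

August 3, 2019; September 7, 2019; October 5, 2019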